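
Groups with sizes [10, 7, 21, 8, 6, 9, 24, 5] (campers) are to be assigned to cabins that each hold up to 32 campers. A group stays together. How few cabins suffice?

3

Total = 24 + 21 + 10 + 9 + 8 + 7 + 6 + 5 = 90 campers.
Lower bound: ⌈90/32⌉ = 3 cabins.
A packing using 3 cabins:
  cabin 1: 24 + 8 = 32
  cabin 2: 21 + 10 = 31
  cabin 3: 9 + 7 + 6 + 5 = 27
This matches the lower bound, so 3 is optimal.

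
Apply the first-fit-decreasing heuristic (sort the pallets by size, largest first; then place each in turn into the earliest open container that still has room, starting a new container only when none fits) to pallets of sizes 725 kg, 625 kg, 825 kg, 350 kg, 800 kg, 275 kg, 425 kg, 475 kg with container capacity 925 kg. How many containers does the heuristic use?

6

Sorted descending: 825, 800, 725, 625, 475, 425, 350, 275.
  825 → container 1 (new)  [load 825/925]
  800 → container 2 (new)  [load 800/925]
  725 → container 3 (new)  [load 725/925]
  625 → container 4 (new)  [load 625/925]
  475 → container 5 (new)  [load 475/925]
  425 → container 5  [load 900/925]
  350 → container 6 (new)  [load 350/925]
  275 → container 4  [load 900/925]
6 containers opened.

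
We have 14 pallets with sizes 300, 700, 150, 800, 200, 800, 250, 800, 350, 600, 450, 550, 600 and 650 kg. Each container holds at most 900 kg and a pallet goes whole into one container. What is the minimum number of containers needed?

9

Total = 800 + 800 + 800 + 700 + 650 + 600 + 600 + 550 + 450 + 350 + 300 + 250 + 200 + 150 = 7200 kg.
Lower bound: ⌈7200/900⌉ = 8 containers.
A packing using 9 containers:
  container 1: 800 = 800
  container 2: 800 = 800
  container 3: 800 = 800
  container 4: 700 + 200 = 900
  container 5: 650 + 250 = 900
  container 6: 600 + 300 = 900
  container 7: 600 + 150 = 750
  container 8: 550 + 350 = 900
  container 9: 450 = 450
No arrangement into 8 containers stays within capacity, so 9 is optimal.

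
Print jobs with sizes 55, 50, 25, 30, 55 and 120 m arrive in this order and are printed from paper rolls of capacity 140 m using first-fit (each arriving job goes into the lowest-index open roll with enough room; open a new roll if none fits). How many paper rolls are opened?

3

  55 → roll 1 (new)  [load 55/140]
  50 → roll 1  [load 105/140]
  25 → roll 1  [load 130/140]
  30 → roll 2 (new)  [load 30/140]
  55 → roll 2  [load 85/140]
  120 → roll 3 (new)  [load 120/140]
3 paper rolls opened.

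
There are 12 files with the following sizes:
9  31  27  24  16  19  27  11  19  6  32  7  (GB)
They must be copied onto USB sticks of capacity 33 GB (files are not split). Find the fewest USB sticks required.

8

Total = 32 + 31 + 27 + 27 + 24 + 19 + 19 + 16 + 11 + 9 + 7 + 6 = 228 GB.
Lower bound: ⌈228/33⌉ = 7 USB sticks.
A packing using 8 USB sticks:
  USB stick 1: 32 = 32
  USB stick 2: 31 = 31
  USB stick 3: 27 + 6 = 33
  USB stick 4: 27 = 27
  USB stick 5: 24 + 9 = 33
  USB stick 6: 19 + 11 = 30
  USB stick 7: 19 + 7 = 26
  USB stick 8: 16 = 16
No arrangement into 7 USB sticks stays within capacity, so 8 is optimal.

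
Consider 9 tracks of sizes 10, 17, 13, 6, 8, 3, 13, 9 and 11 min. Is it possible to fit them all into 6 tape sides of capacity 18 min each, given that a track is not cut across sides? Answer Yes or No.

Yes

A valid assignment using 6 tape sides:
  side 1: 17 = 17
  side 2: 13 + 3 = 16
  side 3: 13 = 13
  side 4: 11 + 6 = 17
  side 5: 10 + 8 = 18
  side 6: 9 = 9
Every load is within 18 min, so 6 tape sides suffice.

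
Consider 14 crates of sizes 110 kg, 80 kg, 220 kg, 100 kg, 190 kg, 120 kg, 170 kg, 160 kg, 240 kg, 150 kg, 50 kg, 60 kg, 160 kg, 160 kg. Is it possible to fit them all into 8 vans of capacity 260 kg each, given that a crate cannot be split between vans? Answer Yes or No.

No

Total = 1970 kg; ⌈1970/260⌉ = 8.
The bound of 8 does not rule out 8, but exhaustive search shows no assignment into 8 vans of capacity 260 kg exists — the minimum is 9.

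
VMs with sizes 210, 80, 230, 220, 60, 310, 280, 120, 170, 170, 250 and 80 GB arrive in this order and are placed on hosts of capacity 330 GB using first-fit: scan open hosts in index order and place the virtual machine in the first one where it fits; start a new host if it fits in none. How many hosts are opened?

  210 → host 1 (new)  [load 210/330]
  80 → host 1  [load 290/330]
  230 → host 2 (new)  [load 230/330]
  220 → host 3 (new)  [load 220/330]
  60 → host 2  [load 290/330]
  310 → host 4 (new)  [load 310/330]
  280 → host 5 (new)  [load 280/330]
  120 → host 6 (new)  [load 120/330]
  170 → host 6  [load 290/330]
  170 → host 7 (new)  [load 170/330]
  250 → host 8 (new)  [load 250/330]
  80 → host 3  [load 300/330]
8 hosts opened.

8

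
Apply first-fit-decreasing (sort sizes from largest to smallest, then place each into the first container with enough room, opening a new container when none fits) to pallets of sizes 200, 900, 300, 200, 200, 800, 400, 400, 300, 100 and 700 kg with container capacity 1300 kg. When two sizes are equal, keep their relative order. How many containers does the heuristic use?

Sorted descending: 900, 800, 700, 400, 400, 300, 300, 200, 200, 200, 100.
  900 → container 1 (new)  [load 900/1300]
  800 → container 2 (new)  [load 800/1300]
  700 → container 3 (new)  [load 700/1300]
  400 → container 1  [load 1300/1300]
  400 → container 2  [load 1200/1300]
  300 → container 3  [load 1000/1300]
  300 → container 3  [load 1300/1300]
  200 → container 4 (new)  [load 200/1300]
  200 → container 4  [load 400/1300]
  200 → container 4  [load 600/1300]
  100 → container 2  [load 1300/1300]
4 containers opened.

4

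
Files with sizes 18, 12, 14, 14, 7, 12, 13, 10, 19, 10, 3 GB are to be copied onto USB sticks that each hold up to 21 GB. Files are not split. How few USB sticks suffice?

8

Total = 19 + 18 + 14 + 14 + 13 + 12 + 12 + 10 + 10 + 7 + 3 = 132 GB.
Lower bound: ⌈132/21⌉ = 7 USB sticks.
A packing using 8 USB sticks:
  USB stick 1: 19 = 19
  USB stick 2: 18 + 3 = 21
  USB stick 3: 14 + 7 = 21
  USB stick 4: 14 = 14
  USB stick 5: 13 = 13
  USB stick 6: 12 = 12
  USB stick 7: 12 = 12
  USB stick 8: 10 + 10 = 20
No arrangement into 7 USB sticks stays within capacity, so 8 is optimal.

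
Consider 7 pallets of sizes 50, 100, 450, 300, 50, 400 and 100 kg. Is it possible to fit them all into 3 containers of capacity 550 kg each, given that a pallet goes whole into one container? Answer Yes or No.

Yes

A valid assignment using 3 containers:
  container 1: 450 + 100 = 550
  container 2: 400 + 100 + 50 = 550
  container 3: 300 + 50 = 350
Every load is within 550 kg, so 3 containers suffice.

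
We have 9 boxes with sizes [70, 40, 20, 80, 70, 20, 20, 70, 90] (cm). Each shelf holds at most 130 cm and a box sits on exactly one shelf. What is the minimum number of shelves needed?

5

Total = 90 + 80 + 70 + 70 + 70 + 40 + 20 + 20 + 20 = 480 cm.
Lower bound: ⌈480/130⌉ = 4 shelves.
Also, 5 boxes each exceed 65 cm, and no two of those can share a shelf, so at least 5 shelves are needed.
A packing using 5 shelves:
  shelf 1: 90 + 40 = 130
  shelf 2: 80 + 20 + 20 = 120
  shelf 3: 70 + 20 = 90
  shelf 4: 70 = 70
  shelf 5: 70 = 70
This matches the lower bound, so 5 is optimal.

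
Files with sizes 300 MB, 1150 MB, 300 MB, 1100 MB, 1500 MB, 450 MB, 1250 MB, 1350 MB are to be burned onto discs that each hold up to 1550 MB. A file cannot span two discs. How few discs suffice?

5

Total = 1500 + 1350 + 1250 + 1150 + 1100 + 450 + 300 + 300 = 7400 MB.
Lower bound: ⌈7400/1550⌉ = 5 discs.
A packing using 5 discs:
  disc 1: 1500 = 1500
  disc 2: 1350 = 1350
  disc 3: 1250 + 300 = 1550
  disc 4: 1150 + 300 = 1450
  disc 5: 1100 + 450 = 1550
This matches the lower bound, so 5 is optimal.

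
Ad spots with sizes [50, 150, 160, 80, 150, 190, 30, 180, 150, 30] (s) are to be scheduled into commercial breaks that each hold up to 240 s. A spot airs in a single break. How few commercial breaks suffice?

Total = 190 + 180 + 160 + 150 + 150 + 150 + 80 + 50 + 30 + 30 = 1170 s.
Lower bound: ⌈1170/240⌉ = 5 commercial breaks.
Also, 6 ad spots each exceed 120 s, and no two of those can share a break, so at least 6 commercial breaks are needed.
A packing using 6 commercial breaks:
  break 1: 190 + 50 = 240
  break 2: 180 + 30 + 30 = 240
  break 3: 160 + 80 = 240
  break 4: 150 = 150
  break 5: 150 = 150
  break 6: 150 = 150
This matches the lower bound, so 6 is optimal.

6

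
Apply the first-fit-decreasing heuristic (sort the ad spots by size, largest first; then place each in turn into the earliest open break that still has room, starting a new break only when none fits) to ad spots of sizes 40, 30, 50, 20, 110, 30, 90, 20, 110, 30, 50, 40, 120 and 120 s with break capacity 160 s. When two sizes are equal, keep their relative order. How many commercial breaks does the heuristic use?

6

Sorted descending: 120, 120, 110, 110, 90, 50, 50, 40, 40, 30, 30, 30, 20, 20.
  120 → break 1 (new)  [load 120/160]
  120 → break 2 (new)  [load 120/160]
  110 → break 3 (new)  [load 110/160]
  110 → break 4 (new)  [load 110/160]
  90 → break 5 (new)  [load 90/160]
  50 → break 3  [load 160/160]
  50 → break 4  [load 160/160]
  40 → break 1  [load 160/160]
  40 → break 2  [load 160/160]
  30 → break 5  [load 120/160]
  30 → break 5  [load 150/160]
  30 → break 6 (new)  [load 30/160]
  20 → break 6  [load 50/160]
  20 → break 6  [load 70/160]
6 commercial breaks opened.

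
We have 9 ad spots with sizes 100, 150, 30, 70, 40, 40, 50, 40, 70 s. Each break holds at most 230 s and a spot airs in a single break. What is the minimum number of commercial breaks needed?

3

Total = 150 + 100 + 70 + 70 + 50 + 40 + 40 + 40 + 30 = 590 s.
Lower bound: ⌈590/230⌉ = 3 commercial breaks.
A packing using 3 commercial breaks:
  break 1: 150 + 70 = 220
  break 2: 100 + 70 + 50 = 220
  break 3: 40 + 40 + 40 + 30 = 150
This matches the lower bound, so 3 is optimal.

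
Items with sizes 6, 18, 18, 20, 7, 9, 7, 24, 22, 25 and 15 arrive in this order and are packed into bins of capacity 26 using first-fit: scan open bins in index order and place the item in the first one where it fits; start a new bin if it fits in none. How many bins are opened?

  6 → bin 1 (new)  [load 6/26]
  18 → bin 1  [load 24/26]
  18 → bin 2 (new)  [load 18/26]
  20 → bin 3 (new)  [load 20/26]
  7 → bin 2  [load 25/26]
  9 → bin 4 (new)  [load 9/26]
  7 → bin 4  [load 16/26]
  24 → bin 5 (new)  [load 24/26]
  22 → bin 6 (new)  [load 22/26]
  25 → bin 7 (new)  [load 25/26]
  15 → bin 8 (new)  [load 15/26]
8 bins opened.

8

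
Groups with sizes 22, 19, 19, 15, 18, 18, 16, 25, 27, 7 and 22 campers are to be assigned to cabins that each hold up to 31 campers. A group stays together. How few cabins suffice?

9

Total = 27 + 25 + 22 + 22 + 19 + 19 + 18 + 18 + 16 + 15 + 7 = 208 campers.
Lower bound: ⌈208/31⌉ = 7 cabins.
Also, 9 groups each exceed 31/2 campers, and no two of those can share a cabin, so at least 9 cabins are needed.
A packing using 9 cabins:
  cabin 1: 27 = 27
  cabin 2: 25 = 25
  cabin 3: 22 + 7 = 29
  cabin 4: 22 = 22
  cabin 5: 19 = 19
  cabin 6: 19 = 19
  cabin 7: 18 = 18
  cabin 8: 18 = 18
  cabin 9: 16 + 15 = 31
This matches the lower bound, so 9 is optimal.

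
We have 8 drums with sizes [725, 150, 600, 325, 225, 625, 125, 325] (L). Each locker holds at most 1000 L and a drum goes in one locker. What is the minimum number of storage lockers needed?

Total = 725 + 625 + 600 + 325 + 325 + 225 + 150 + 125 = 3100 L.
Lower bound: ⌈3100/1000⌉ = 4 storage lockers.
A packing using 4 storage lockers:
  locker 1: 725 + 225 = 950
  locker 2: 625 + 325 = 950
  locker 3: 600 + 325 = 925
  locker 4: 150 + 125 = 275
This matches the lower bound, so 4 is optimal.

4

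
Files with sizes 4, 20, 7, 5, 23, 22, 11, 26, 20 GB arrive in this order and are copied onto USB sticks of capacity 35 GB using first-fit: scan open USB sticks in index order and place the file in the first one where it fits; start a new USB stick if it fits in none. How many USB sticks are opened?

  4 → USB stick 1 (new)  [load 4/35]
  20 → USB stick 1  [load 24/35]
  7 → USB stick 1  [load 31/35]
  5 → USB stick 2 (new)  [load 5/35]
  23 → USB stick 2  [load 28/35]
  22 → USB stick 3 (new)  [load 22/35]
  11 → USB stick 3  [load 33/35]
  26 → USB stick 4 (new)  [load 26/35]
  20 → USB stick 5 (new)  [load 20/35]
5 USB sticks opened.

5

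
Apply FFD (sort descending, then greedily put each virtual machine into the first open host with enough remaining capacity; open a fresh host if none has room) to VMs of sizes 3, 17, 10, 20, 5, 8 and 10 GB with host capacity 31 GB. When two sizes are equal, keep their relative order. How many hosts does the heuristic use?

3

Sorted descending: 20, 17, 10, 10, 8, 5, 3.
  20 → host 1 (new)  [load 20/31]
  17 → host 2 (new)  [load 17/31]
  10 → host 1  [load 30/31]
  10 → host 2  [load 27/31]
  8 → host 3 (new)  [load 8/31]
  5 → host 3  [load 13/31]
  3 → host 2  [load 30/31]
3 hosts opened.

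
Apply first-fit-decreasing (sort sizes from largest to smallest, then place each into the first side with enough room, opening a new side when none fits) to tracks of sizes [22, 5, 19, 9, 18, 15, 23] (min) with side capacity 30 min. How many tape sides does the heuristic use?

5

Sorted descending: 23, 22, 19, 18, 15, 9, 5.
  23 → side 1 (new)  [load 23/30]
  22 → side 2 (new)  [load 22/30]
  19 → side 3 (new)  [load 19/30]
  18 → side 4 (new)  [load 18/30]
  15 → side 5 (new)  [load 15/30]
  9 → side 3  [load 28/30]
  5 → side 1  [load 28/30]
5 tape sides opened.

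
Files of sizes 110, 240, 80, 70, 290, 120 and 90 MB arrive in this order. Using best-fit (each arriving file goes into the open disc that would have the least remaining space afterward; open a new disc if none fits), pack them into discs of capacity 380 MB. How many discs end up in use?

  110 → disc 1 (new)  [load 110/380]
  240 → disc 1  [load 350/380]
  80 → disc 2 (new)  [load 80/380]
  70 → disc 2  [load 150/380]
  290 → disc 3 (new)  [load 290/380]
  120 → disc 2  [load 270/380]
  90 → disc 3  [load 380/380]
3 discs opened.

3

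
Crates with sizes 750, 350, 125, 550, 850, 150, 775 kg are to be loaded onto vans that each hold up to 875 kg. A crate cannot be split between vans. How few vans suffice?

5

Total = 850 + 775 + 750 + 550 + 350 + 150 + 125 = 3550 kg.
Lower bound: ⌈3550/875⌉ = 5 vans.
A packing using 5 vans:
  van 1: 850 = 850
  van 2: 775 = 775
  van 3: 750 + 125 = 875
  van 4: 550 + 150 = 700
  van 5: 350 = 350
This matches the lower bound, so 5 is optimal.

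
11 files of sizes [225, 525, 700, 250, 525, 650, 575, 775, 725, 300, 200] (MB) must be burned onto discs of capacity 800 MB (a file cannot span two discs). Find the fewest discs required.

8

Total = 775 + 725 + 700 + 650 + 575 + 525 + 525 + 300 + 250 + 225 + 200 = 5450 MB.
Lower bound: ⌈5450/800⌉ = 7 discs.
A packing using 8 discs:
  disc 1: 775 = 775
  disc 2: 725 = 725
  disc 3: 700 = 700
  disc 4: 650 = 650
  disc 5: 575 + 225 = 800
  disc 6: 525 + 250 = 775
  disc 7: 525 + 200 = 725
  disc 8: 300 = 300
No arrangement into 7 discs stays within capacity, so 8 is optimal.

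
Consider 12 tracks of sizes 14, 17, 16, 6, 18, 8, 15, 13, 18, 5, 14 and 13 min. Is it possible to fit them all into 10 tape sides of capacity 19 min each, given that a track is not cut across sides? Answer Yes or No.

Yes

A valid assignment using 10 tape sides:
  side 1: 18 = 18
  side 2: 18 = 18
  side 3: 17 = 17
  side 4: 16 = 16
  side 5: 15 = 15
  side 6: 14 + 5 = 19
  side 7: 14 = 14
  side 8: 13 + 6 = 19
  side 9: 13 = 13
  side 10: 8 = 8
Every load is within 19 min, so 10 tape sides suffice.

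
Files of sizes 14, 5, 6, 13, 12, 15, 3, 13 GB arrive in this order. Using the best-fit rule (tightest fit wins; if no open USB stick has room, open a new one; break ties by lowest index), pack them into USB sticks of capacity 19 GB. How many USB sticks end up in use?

5

  14 → USB stick 1 (new)  [load 14/19]
  5 → USB stick 1  [load 19/19]
  6 → USB stick 2 (new)  [load 6/19]
  13 → USB stick 2  [load 19/19]
  12 → USB stick 3 (new)  [load 12/19]
  15 → USB stick 4 (new)  [load 15/19]
  3 → USB stick 4  [load 18/19]
  13 → USB stick 5 (new)  [load 13/19]
5 USB sticks opened.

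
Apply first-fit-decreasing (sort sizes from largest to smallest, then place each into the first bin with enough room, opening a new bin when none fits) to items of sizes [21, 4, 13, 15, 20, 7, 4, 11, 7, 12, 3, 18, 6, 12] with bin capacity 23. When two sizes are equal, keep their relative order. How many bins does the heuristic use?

7

Sorted descending: 21, 20, 18, 15, 13, 12, 12, 11, 7, 7, 6, 4, 4, 3.
  21 → bin 1 (new)  [load 21/23]
  20 → bin 2 (new)  [load 20/23]
  18 → bin 3 (new)  [load 18/23]
  15 → bin 4 (new)  [load 15/23]
  13 → bin 5 (new)  [load 13/23]
  12 → bin 6 (new)  [load 12/23]
  12 → bin 7 (new)  [load 12/23]
  11 → bin 6  [load 23/23]
  7 → bin 4  [load 22/23]
  7 → bin 5  [load 20/23]
  6 → bin 7  [load 18/23]
  4 → bin 3  [load 22/23]
  4 → bin 7  [load 22/23]
  3 → bin 2  [load 23/23]
7 bins opened.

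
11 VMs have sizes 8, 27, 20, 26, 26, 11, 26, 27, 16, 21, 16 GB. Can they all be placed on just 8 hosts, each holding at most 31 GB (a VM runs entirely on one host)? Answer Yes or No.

Total = 224 GB; ⌈224/31⌉ = 8.
9 VMs each exceed half the capacity and cannot share a host, forcing at least 9 hosts.
At least 9 hosts are required, but only 8 are allowed.

No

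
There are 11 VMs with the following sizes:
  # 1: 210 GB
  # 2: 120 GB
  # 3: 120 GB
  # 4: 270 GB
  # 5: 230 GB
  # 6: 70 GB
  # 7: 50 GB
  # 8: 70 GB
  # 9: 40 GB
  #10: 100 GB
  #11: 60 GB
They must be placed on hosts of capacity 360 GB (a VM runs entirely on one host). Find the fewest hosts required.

4

Total = 270 + 230 + 210 + 120 + 120 + 100 + 70 + 70 + 60 + 50 + 40 = 1340 GB.
Lower bound: ⌈1340/360⌉ = 4 hosts.
A packing using 4 hosts:
  host 1: 270 + 70 = 340
  host 2: 230 + 120 = 350
  host 3: 210 + 120 = 330
  host 4: 100 + 70 + 60 + 50 + 40 = 320
This matches the lower bound, so 4 is optimal.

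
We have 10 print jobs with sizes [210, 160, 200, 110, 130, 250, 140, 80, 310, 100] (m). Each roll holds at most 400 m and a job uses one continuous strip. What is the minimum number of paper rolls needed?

Total = 310 + 250 + 210 + 200 + 160 + 140 + 130 + 110 + 100 + 80 = 1690 m.
Lower bound: ⌈1690/400⌉ = 5 paper rolls.
A packing using 5 paper rolls:
  roll 1: 310 + 80 = 390
  roll 2: 250 + 140 = 390
  roll 3: 210 + 160 = 370
  roll 4: 200 + 130 = 330
  roll 5: 110 + 100 = 210
This matches the lower bound, so 5 is optimal.

5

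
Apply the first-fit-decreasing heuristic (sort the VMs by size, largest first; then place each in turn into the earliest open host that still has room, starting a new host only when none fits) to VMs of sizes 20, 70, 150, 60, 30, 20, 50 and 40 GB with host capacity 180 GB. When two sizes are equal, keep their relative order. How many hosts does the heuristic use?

Sorted descending: 150, 70, 60, 50, 40, 30, 20, 20.
  150 → host 1 (new)  [load 150/180]
  70 → host 2 (new)  [load 70/180]
  60 → host 2  [load 130/180]
  50 → host 2  [load 180/180]
  40 → host 3 (new)  [load 40/180]
  30 → host 1  [load 180/180]
  20 → host 3  [load 60/180]
  20 → host 3  [load 80/180]
3 hosts opened.

3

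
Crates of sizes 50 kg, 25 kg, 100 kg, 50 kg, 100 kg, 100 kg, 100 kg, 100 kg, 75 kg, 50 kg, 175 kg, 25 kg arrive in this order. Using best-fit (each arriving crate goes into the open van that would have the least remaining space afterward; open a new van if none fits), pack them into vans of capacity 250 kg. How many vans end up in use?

4

  50 → van 1 (new)  [load 50/250]
  25 → van 1  [load 75/250]
  100 → van 1  [load 175/250]
  50 → van 1  [load 225/250]
  100 → van 2 (new)  [load 100/250]
  100 → van 2  [load 200/250]
  100 → van 3 (new)  [load 100/250]
  100 → van 3  [load 200/250]
  75 → van 4 (new)  [load 75/250]
  50 → van 2  [load 250/250]
  175 → van 4  [load 250/250]
  25 → van 1  [load 250/250]
4 vans opened.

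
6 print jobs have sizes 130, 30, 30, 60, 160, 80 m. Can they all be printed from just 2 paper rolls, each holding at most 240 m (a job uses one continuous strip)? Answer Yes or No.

Total = 490 m; ⌈490/240⌉ = 3.
At least 3 paper rolls are required, but only 2 are allowed.

No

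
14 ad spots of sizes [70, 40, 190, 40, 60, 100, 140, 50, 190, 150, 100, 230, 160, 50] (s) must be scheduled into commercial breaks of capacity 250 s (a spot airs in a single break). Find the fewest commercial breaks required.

7

Total = 230 + 190 + 190 + 160 + 150 + 140 + 100 + 100 + 70 + 60 + 50 + 50 + 40 + 40 = 1570 s.
Lower bound: ⌈1570/250⌉ = 7 commercial breaks.
A packing using 7 commercial breaks:
  break 1: 230 = 230
  break 2: 190 + 60 = 250
  break 3: 190 + 50 = 240
  break 4: 160 + 70 = 230
  break 5: 150 + 100 = 250
  break 6: 140 + 100 = 240
  break 7: 50 + 40 + 40 = 130
This matches the lower bound, so 7 is optimal.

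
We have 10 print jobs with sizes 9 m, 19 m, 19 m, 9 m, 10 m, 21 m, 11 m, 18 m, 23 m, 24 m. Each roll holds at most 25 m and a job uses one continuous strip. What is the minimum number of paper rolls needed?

Total = 24 + 23 + 21 + 19 + 19 + 18 + 11 + 10 + 9 + 9 = 163 m.
Lower bound: ⌈163/25⌉ = 7 paper rolls.
A packing using 8 paper rolls:
  roll 1: 24 = 24
  roll 2: 23 = 23
  roll 3: 21 = 21
  roll 4: 19 = 19
  roll 5: 19 = 19
  roll 6: 18 = 18
  roll 7: 11 + 10 = 21
  roll 8: 9 + 9 = 18
No arrangement into 7 paper rolls stays within capacity, so 8 is optimal.

8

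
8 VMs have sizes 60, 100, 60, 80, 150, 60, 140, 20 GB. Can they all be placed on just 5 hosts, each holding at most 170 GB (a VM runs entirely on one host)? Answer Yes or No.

Yes

A valid assignment using 5 hosts:
  host 1: 150 + 20 = 170
  host 2: 140 = 140
  host 3: 100 + 60 = 160
  host 4: 80 + 60 = 140
  host 5: 60 = 60
Every load is within 170 GB, so 5 hosts suffice.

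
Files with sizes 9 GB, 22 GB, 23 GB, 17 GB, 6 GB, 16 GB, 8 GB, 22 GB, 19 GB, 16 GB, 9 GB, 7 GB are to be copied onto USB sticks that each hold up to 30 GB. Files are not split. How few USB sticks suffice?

Total = 23 + 22 + 22 + 19 + 17 + 16 + 16 + 9 + 9 + 8 + 7 + 6 = 174 GB.
Lower bound: ⌈174/30⌉ = 6 USB sticks.
Also, 7 files each exceed 15 GB, and no two of those can share a USB stick, so at least 7 USB sticks are needed.
A packing using 7 USB sticks:
  USB stick 1: 23 + 7 = 30
  USB stick 2: 22 + 8 = 30
  USB stick 3: 22 + 6 = 28
  USB stick 4: 19 + 9 = 28
  USB stick 5: 17 + 9 = 26
  USB stick 6: 16 = 16
  USB stick 7: 16 = 16
This matches the lower bound, so 7 is optimal.

7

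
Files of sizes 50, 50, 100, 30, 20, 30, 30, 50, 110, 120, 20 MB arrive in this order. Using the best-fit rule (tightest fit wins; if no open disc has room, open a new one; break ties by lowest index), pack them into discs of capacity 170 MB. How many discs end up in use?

  50 → disc 1 (new)  [load 50/170]
  50 → disc 1  [load 100/170]
  100 → disc 2 (new)  [load 100/170]
  30 → disc 1  [load 130/170]
  20 → disc 1  [load 150/170]
  30 → disc 2  [load 130/170]
  30 → disc 2  [load 160/170]
  50 → disc 3 (new)  [load 50/170]
  110 → disc 3  [load 160/170]
  120 → disc 4 (new)  [load 120/170]
  20 → disc 1  [load 170/170]
4 discs opened.

4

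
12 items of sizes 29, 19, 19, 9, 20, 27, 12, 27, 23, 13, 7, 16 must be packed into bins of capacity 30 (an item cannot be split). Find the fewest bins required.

9

Total = 29 + 27 + 27 + 23 + 20 + 19 + 19 + 16 + 13 + 12 + 9 + 7 = 221.
Lower bound: ⌈221/30⌉ = 8 bins.
A packing using 9 bins:
  bin 1: 29 = 29
  bin 2: 27 = 27
  bin 3: 27 = 27
  bin 4: 23 + 7 = 30
  bin 5: 20 + 9 = 29
  bin 6: 19 = 19
  bin 7: 19 = 19
  bin 8: 16 + 13 = 29
  bin 9: 12 = 12
No arrangement into 8 bins stays within capacity, so 9 is optimal.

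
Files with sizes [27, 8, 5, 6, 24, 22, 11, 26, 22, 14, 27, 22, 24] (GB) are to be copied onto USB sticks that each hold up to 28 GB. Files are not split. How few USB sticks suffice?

10

Total = 27 + 27 + 26 + 24 + 24 + 22 + 22 + 22 + 14 + 11 + 8 + 6 + 5 = 238 GB.
Lower bound: ⌈238/28⌉ = 9 USB sticks.
A packing using 10 USB sticks:
  USB stick 1: 27 = 27
  USB stick 2: 27 = 27
  USB stick 3: 26 = 26
  USB stick 4: 24 = 24
  USB stick 5: 24 = 24
  USB stick 6: 22 + 6 = 28
  USB stick 7: 22 + 5 = 27
  USB stick 8: 22 = 22
  USB stick 9: 14 + 11 = 25
  USB stick 10: 8 = 8
No arrangement into 9 USB sticks stays within capacity, so 10 is optimal.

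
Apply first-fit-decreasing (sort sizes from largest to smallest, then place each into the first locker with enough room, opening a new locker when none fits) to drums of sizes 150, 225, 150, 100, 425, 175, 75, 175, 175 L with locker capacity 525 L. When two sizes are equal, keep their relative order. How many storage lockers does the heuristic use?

Sorted descending: 425, 225, 175, 175, 175, 150, 150, 100, 75.
  425 → locker 1 (new)  [load 425/525]
  225 → locker 2 (new)  [load 225/525]
  175 → locker 2  [load 400/525]
  175 → locker 3 (new)  [load 175/525]
  175 → locker 3  [load 350/525]
  150 → locker 3  [load 500/525]
  150 → locker 4 (new)  [load 150/525]
  100 → locker 1  [load 525/525]
  75 → locker 2  [load 475/525]
4 storage lockers opened.

4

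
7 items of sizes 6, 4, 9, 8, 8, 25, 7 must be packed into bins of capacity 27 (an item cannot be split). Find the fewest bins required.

3

Total = 25 + 9 + 8 + 8 + 7 + 6 + 4 = 67.
Lower bound: ⌈67/27⌉ = 3 bins.
A packing using 3 bins:
  bin 1: 25 = 25
  bin 2: 9 + 8 + 8 = 25
  bin 3: 7 + 6 + 4 = 17
This matches the lower bound, so 3 is optimal.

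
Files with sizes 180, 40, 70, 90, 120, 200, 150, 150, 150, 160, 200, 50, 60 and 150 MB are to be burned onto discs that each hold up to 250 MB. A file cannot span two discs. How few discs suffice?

9

Total = 200 + 200 + 180 + 160 + 150 + 150 + 150 + 150 + 120 + 90 + 70 + 60 + 50 + 40 = 1770 MB.
Lower bound: ⌈1770/250⌉ = 8 discs.
A packing using 9 discs:
  disc 1: 200 + 50 = 250
  disc 2: 200 + 40 = 240
  disc 3: 180 + 70 = 250
  disc 4: 160 + 90 = 250
  disc 5: 150 + 60 = 210
  disc 6: 150 = 150
  disc 7: 150 = 150
  disc 8: 150 = 150
  disc 9: 120 = 120
No arrangement into 8 discs stays within capacity, so 9 is optimal.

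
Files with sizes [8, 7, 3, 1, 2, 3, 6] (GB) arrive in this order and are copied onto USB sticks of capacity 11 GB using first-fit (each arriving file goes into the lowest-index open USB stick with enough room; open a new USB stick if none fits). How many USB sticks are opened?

  8 → USB stick 1 (new)  [load 8/11]
  7 → USB stick 2 (new)  [load 7/11]
  3 → USB stick 1  [load 11/11]
  1 → USB stick 2  [load 8/11]
  2 → USB stick 2  [load 10/11]
  3 → USB stick 3 (new)  [load 3/11]
  6 → USB stick 3  [load 9/11]
3 USB sticks opened.

3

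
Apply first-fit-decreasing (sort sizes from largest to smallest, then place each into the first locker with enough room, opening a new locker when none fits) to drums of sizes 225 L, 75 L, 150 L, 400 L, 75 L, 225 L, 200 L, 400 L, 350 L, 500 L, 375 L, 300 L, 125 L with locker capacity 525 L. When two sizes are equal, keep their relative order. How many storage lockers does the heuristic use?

Sorted descending: 500, 400, 400, 375, 350, 300, 225, 225, 200, 150, 125, 75, 75.
  500 → locker 1 (new)  [load 500/525]
  400 → locker 2 (new)  [load 400/525]
  400 → locker 3 (new)  [load 400/525]
  375 → locker 4 (new)  [load 375/525]
  350 → locker 5 (new)  [load 350/525]
  300 → locker 6 (new)  [load 300/525]
  225 → locker 6  [load 525/525]
  225 → locker 7 (new)  [load 225/525]
  200 → locker 7  [load 425/525]
  150 → locker 4  [load 525/525]
  125 → locker 2  [load 525/525]
  75 → locker 3  [load 475/525]
  75 → locker 5  [load 425/525]
7 storage lockers opened.

7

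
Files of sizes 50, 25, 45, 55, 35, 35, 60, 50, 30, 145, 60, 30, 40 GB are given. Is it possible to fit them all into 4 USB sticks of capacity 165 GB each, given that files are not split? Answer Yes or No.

Total = 660 GB; ⌈660/165⌉ = 4.
The bound of 4 does not rule out 4, but exhaustive search shows no assignment into 4 USB sticks of capacity 165 GB exists — the minimum is 5.

No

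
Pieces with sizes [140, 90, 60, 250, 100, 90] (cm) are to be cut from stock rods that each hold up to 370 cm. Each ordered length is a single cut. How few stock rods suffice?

3

Total = 250 + 140 + 100 + 90 + 90 + 60 = 730 cm.
Lower bound: ⌈730/370⌉ = 2 stock rods.
A packing using 3 stock rods:
  stock rod 1: 250 + 100 = 350
  stock rod 2: 140 + 90 + 90 = 320
  stock rod 3: 60 = 60
No arrangement into 2 stock rods stays within capacity, so 3 is optimal.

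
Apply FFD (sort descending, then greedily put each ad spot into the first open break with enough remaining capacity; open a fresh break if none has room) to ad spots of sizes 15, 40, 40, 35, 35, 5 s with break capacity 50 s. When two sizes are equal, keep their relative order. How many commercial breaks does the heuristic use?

Sorted descending: 40, 40, 35, 35, 15, 5.
  40 → break 1 (new)  [load 40/50]
  40 → break 2 (new)  [load 40/50]
  35 → break 3 (new)  [load 35/50]
  35 → break 4 (new)  [load 35/50]
  15 → break 3  [load 50/50]
  5 → break 1  [load 45/50]
4 commercial breaks opened.

4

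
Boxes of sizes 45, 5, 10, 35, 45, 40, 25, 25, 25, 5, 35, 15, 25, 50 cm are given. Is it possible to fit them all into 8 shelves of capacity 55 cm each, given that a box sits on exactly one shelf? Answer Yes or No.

Yes

A valid assignment using 8 shelves:
  shelf 1: 50 + 5 = 55
  shelf 2: 45 + 10 = 55
  shelf 3: 45 + 5 = 50
  shelf 4: 40 + 15 = 55
  shelf 5: 35 = 35
  shelf 6: 35 = 35
  shelf 7: 25 + 25 = 50
  shelf 8: 25 + 25 = 50
Every load is within 55 cm, so 8 shelves suffice.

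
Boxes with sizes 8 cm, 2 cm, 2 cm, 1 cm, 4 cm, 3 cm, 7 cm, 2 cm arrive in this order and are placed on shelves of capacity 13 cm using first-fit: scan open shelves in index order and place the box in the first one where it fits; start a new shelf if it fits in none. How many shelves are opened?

3

  8 → shelf 1 (new)  [load 8/13]
  2 → shelf 1  [load 10/13]
  2 → shelf 1  [load 12/13]
  1 → shelf 1  [load 13/13]
  4 → shelf 2 (new)  [load 4/13]
  3 → shelf 2  [load 7/13]
  7 → shelf 3 (new)  [load 7/13]
  2 → shelf 2  [load 9/13]
3 shelves opened.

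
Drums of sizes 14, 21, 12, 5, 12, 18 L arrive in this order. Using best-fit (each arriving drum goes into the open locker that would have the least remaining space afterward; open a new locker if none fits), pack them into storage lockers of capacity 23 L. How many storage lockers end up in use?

5

  14 → locker 1 (new)  [load 14/23]
  21 → locker 2 (new)  [load 21/23]
  12 → locker 3 (new)  [load 12/23]
  5 → locker 1  [load 19/23]
  12 → locker 4 (new)  [load 12/23]
  18 → locker 5 (new)  [load 18/23]
5 storage lockers opened.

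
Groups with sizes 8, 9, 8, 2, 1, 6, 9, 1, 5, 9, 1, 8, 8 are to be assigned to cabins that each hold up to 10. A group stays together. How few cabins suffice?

Total = 9 + 9 + 9 + 8 + 8 + 8 + 8 + 6 + 5 + 2 + 1 + 1 + 1 = 75.
Lower bound: ⌈75/10⌉ = 8 cabins.
A packing using 9 cabins:
  cabin 1: 9 + 1 = 10
  cabin 2: 9 + 1 = 10
  cabin 3: 9 + 1 = 10
  cabin 4: 8 + 2 = 10
  cabin 5: 8 = 8
  cabin 6: 8 = 8
  cabin 7: 8 = 8
  cabin 8: 6 = 6
  cabin 9: 5 = 5
No arrangement into 8 cabins stays within capacity, so 9 is optimal.

9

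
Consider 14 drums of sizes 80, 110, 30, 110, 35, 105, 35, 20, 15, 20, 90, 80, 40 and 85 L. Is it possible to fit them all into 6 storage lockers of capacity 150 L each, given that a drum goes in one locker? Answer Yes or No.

Total = 855 L; ⌈855/150⌉ = 6.
7 drums each exceed half the capacity and cannot share a locker, forcing at least 7 storage lockers.
At least 7 storage lockers are required, but only 6 are allowed.

No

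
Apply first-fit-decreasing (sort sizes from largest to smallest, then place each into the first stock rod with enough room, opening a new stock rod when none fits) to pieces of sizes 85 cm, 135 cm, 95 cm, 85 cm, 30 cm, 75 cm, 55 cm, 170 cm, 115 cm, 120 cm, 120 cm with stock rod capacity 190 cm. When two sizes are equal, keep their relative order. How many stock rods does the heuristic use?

Sorted descending: 170, 135, 120, 120, 115, 95, 85, 85, 75, 55, 30.
  170 → stock rod 1 (new)  [load 170/190]
  135 → stock rod 2 (new)  [load 135/190]
  120 → stock rod 3 (new)  [load 120/190]
  120 → stock rod 4 (new)  [load 120/190]
  115 → stock rod 5 (new)  [load 115/190]
  95 → stock rod 6 (new)  [load 95/190]
  85 → stock rod 6  [load 180/190]
  85 → stock rod 7 (new)  [load 85/190]
  75 → stock rod 5  [load 190/190]
  55 → stock rod 2  [load 190/190]
  30 → stock rod 3  [load 150/190]
7 stock rods opened.

7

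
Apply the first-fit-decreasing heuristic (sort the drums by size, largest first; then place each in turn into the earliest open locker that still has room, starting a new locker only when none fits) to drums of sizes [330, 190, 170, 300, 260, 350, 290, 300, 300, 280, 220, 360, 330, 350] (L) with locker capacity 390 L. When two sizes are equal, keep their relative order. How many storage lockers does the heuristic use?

Sorted descending: 360, 350, 350, 330, 330, 300, 300, 300, 290, 280, 260, 220, 190, 170.
  360 → locker 1 (new)  [load 360/390]
  350 → locker 2 (new)  [load 350/390]
  350 → locker 3 (new)  [load 350/390]
  330 → locker 4 (new)  [load 330/390]
  330 → locker 5 (new)  [load 330/390]
  300 → locker 6 (new)  [load 300/390]
  300 → locker 7 (new)  [load 300/390]
  300 → locker 8 (new)  [load 300/390]
  290 → locker 9 (new)  [load 290/390]
  280 → locker 10 (new)  [load 280/390]
  260 → locker 11 (new)  [load 260/390]
  220 → locker 12 (new)  [load 220/390]
  190 → locker 13 (new)  [load 190/390]
  170 → locker 12  [load 390/390]
13 storage lockers opened.

13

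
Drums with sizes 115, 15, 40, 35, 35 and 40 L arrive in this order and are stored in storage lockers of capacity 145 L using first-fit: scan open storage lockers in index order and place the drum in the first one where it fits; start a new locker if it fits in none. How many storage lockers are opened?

3

  115 → locker 1 (new)  [load 115/145]
  15 → locker 1  [load 130/145]
  40 → locker 2 (new)  [load 40/145]
  35 → locker 2  [load 75/145]
  35 → locker 2  [load 110/145]
  40 → locker 3 (new)  [load 40/145]
3 storage lockers opened.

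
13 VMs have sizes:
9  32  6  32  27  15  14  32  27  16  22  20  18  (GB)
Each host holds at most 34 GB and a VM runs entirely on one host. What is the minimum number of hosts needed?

Total = 32 + 32 + 32 + 27 + 27 + 22 + 20 + 18 + 16 + 15 + 14 + 9 + 6 = 270 GB.
Lower bound: ⌈270/34⌉ = 8 hosts.
A packing using 9 hosts:
  host 1: 32 = 32
  host 2: 32 = 32
  host 3: 32 = 32
  host 4: 27 + 6 = 33
  host 5: 27 = 27
  host 6: 22 + 9 = 31
  host 7: 20 + 14 = 34
  host 8: 18 + 16 = 34
  host 9: 15 = 15
No arrangement into 8 hosts stays within capacity, so 9 is optimal.

9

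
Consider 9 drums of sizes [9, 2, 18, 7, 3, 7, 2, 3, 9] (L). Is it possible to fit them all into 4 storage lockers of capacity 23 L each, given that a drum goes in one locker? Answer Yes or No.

Yes

A valid assignment using 3 storage lockers:
  locker 1: 18 + 3 + 2 = 23
  locker 2: 9 + 9 + 3 + 2 = 23
  locker 3: 7 + 7 = 14
That uses only 3 ≤ 4, so 4 storage lockers are enough.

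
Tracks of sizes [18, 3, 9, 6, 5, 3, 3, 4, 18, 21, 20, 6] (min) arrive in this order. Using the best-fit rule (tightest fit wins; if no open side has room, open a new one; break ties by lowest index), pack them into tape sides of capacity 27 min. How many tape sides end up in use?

  18 → side 1 (new)  [load 18/27]
  3 → side 1  [load 21/27]
  9 → side 2 (new)  [load 9/27]
  6 → side 1  [load 27/27]
  5 → side 2  [load 14/27]
  3 → side 2  [load 17/27]
  3 → side 2  [load 20/27]
  4 → side 2  [load 24/27]
  18 → side 3 (new)  [load 18/27]
  21 → side 4 (new)  [load 21/27]
  20 → side 5 (new)  [load 20/27]
  6 → side 4  [load 27/27]
5 tape sides opened.

5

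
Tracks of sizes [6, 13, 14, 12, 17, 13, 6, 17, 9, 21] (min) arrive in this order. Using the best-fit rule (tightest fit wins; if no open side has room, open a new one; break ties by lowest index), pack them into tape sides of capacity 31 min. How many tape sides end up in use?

  6 → side 1 (new)  [load 6/31]
  13 → side 1  [load 19/31]
  14 → side 2 (new)  [load 14/31]
  12 → side 1  [load 31/31]
  17 → side 2  [load 31/31]
  13 → side 3 (new)  [load 13/31]
  6 → side 3  [load 19/31]
  17 → side 4 (new)  [load 17/31]
  9 → side 3  [load 28/31]
  21 → side 5 (new)  [load 21/31]
5 tape sides opened.

5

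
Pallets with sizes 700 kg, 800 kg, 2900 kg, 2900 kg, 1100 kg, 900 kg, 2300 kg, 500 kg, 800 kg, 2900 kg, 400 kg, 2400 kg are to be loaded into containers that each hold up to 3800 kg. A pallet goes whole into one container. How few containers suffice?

Total = 2900 + 2900 + 2900 + 2400 + 2300 + 1100 + 900 + 800 + 800 + 700 + 500 + 400 = 18600 kg.
Lower bound: ⌈18600/3800⌉ = 5 containers.
A packing using 5 containers:
  container 1: 2900 + 900 = 3800
  container 2: 2900 + 800 = 3700
  container 3: 2900 + 500 + 400 = 3800
  container 4: 2400 + 1100 = 3500
  container 5: 2300 + 800 + 700 = 3800
This matches the lower bound, so 5 is optimal.

5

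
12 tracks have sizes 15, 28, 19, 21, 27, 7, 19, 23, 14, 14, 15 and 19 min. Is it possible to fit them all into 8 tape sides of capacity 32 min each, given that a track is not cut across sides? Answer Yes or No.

Total = 221 min; ⌈221/32⌉ = 7.
The bound of 7 does not rule out 8, but exhaustive search shows no assignment into 8 tape sides of capacity 32 min exists — the minimum is 9.

No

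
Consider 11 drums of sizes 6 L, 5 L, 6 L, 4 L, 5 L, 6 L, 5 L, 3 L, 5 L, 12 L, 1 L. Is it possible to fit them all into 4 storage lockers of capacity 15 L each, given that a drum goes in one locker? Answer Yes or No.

A valid assignment using 4 storage lockers:
  locker 1: 12 + 3 = 15
  locker 2: 6 + 6 + 1 = 13
  locker 3: 6 + 5 + 4 = 15
  locker 4: 5 + 5 + 5 = 15
Every load is within 15 L, so 4 storage lockers suffice.

Yes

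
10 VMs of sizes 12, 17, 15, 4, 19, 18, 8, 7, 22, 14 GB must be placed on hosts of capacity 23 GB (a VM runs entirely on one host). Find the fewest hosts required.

7

Total = 22 + 19 + 18 + 17 + 15 + 14 + 12 + 8 + 7 + 4 = 136 GB.
Lower bound: ⌈136/23⌉ = 6 hosts.
Also, 7 VMs each exceed 23/2 GB, and no two of those can share a host, so at least 7 hosts are needed.
A packing using 7 hosts:
  host 1: 22 = 22
  host 2: 19 + 4 = 23
  host 3: 18 = 18
  host 4: 17 = 17
  host 5: 15 + 8 = 23
  host 6: 14 + 7 = 21
  host 7: 12 = 12
This matches the lower bound, so 7 is optimal.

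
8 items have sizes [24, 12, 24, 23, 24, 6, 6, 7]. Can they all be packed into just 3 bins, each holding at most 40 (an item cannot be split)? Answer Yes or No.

Total = 126; ⌈126/40⌉ = 4.
At least 4 bins are required, but only 3 are allowed.

No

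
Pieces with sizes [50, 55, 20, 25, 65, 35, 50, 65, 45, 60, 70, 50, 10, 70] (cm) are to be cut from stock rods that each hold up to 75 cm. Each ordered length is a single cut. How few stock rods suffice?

11

Total = 70 + 70 + 65 + 65 + 60 + 55 + 50 + 50 + 50 + 45 + 35 + 25 + 20 + 10 = 670 cm.
Lower bound: ⌈670/75⌉ = 9 stock rods.
Also, 10 pieces each exceed 75/2 cm, and no two of those can share a stock rod, so at least 10 stock rods are needed.
A packing using 11 stock rods:
  stock rod 1: 70 = 70
  stock rod 2: 70 = 70
  stock rod 3: 65 + 10 = 75
  stock rod 4: 65 = 65
  stock rod 5: 60 = 60
  stock rod 6: 55 + 20 = 75
  stock rod 7: 50 + 25 = 75
  stock rod 8: 50 = 50
  stock rod 9: 50 = 50
  stock rod 10: 45 = 45
  stock rod 11: 35 = 35
No arrangement into 10 stock rods stays within capacity, so 11 is optimal.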